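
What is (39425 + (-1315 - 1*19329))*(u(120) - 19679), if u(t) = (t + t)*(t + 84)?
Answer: 549926461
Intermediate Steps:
u(t) = 2*t*(84 + t) (u(t) = (2*t)*(84 + t) = 2*t*(84 + t))
(39425 + (-1315 - 1*19329))*(u(120) - 19679) = (39425 + (-1315 - 1*19329))*(2*120*(84 + 120) - 19679) = (39425 + (-1315 - 19329))*(2*120*204 - 19679) = (39425 - 20644)*(48960 - 19679) = 18781*29281 = 549926461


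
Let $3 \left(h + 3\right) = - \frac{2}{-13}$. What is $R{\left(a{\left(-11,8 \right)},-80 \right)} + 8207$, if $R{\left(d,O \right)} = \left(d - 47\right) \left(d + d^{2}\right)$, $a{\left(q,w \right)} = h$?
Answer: $\frac{469805513}{59319} \approx 7920.0$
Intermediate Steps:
$h = - \frac{115}{39}$ ($h = -3 + \frac{\left(-2\right) \frac{1}{-13}}{3} = -3 + \frac{\left(-2\right) \left(- \frac{1}{13}\right)}{3} = -3 + \frac{1}{3} \cdot \frac{2}{13} = -3 + \frac{2}{39} = - \frac{115}{39} \approx -2.9487$)
$a{\left(q,w \right)} = - \frac{115}{39}$
$R{\left(d,O \right)} = \left(-47 + d\right) \left(d + d^{2}\right)$
$R{\left(a{\left(-11,8 \right)},-80 \right)} + 8207 = - \frac{115 \left(-47 + \left(- \frac{115}{39}\right)^{2} - - \frac{5290}{39}\right)}{39} + 8207 = - \frac{115 \left(-47 + \frac{13225}{1521} + \frac{5290}{39}\right)}{39} + 8207 = \left(- \frac{115}{39}\right) \frac{148048}{1521} + 8207 = - \frac{17025520}{59319} + 8207 = \frac{469805513}{59319}$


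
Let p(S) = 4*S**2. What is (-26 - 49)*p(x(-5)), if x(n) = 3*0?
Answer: 0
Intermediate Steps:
x(n) = 0
(-26 - 49)*p(x(-5)) = (-26 - 49)*(4*0**2) = -300*0 = -75*0 = 0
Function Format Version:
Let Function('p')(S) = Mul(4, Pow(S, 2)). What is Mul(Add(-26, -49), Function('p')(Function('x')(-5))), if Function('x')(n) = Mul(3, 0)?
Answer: 0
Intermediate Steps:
Function('x')(n) = 0
Mul(Add(-26, -49), Function('p')(Function('x')(-5))) = Mul(Add(-26, -49), Mul(4, Pow(0, 2))) = Mul(-75, Mul(4, 0)) = Mul(-75, 0) = 0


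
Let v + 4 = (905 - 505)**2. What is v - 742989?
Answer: -582993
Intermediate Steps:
v = 159996 (v = -4 + (905 - 505)**2 = -4 + 400**2 = -4 + 160000 = 159996)
v - 742989 = 159996 - 742989 = -582993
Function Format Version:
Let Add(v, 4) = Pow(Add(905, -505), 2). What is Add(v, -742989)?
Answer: -582993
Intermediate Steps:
v = 159996 (v = Add(-4, Pow(Add(905, -505), 2)) = Add(-4, Pow(400, 2)) = Add(-4, 160000) = 159996)
Add(v, -742989) = Add(159996, -742989) = -582993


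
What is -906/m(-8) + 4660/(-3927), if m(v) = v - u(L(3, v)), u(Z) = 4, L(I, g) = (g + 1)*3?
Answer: 583657/7854 ≈ 74.313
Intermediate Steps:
L(I, g) = 3 + 3*g (L(I, g) = (1 + g)*3 = 3 + 3*g)
m(v) = -4 + v (m(v) = v - 1*4 = v - 4 = -4 + v)
-906/m(-8) + 4660/(-3927) = -906/(-4 - 8) + 4660/(-3927) = -906/(-12) + 4660*(-1/3927) = -906*(-1/12) - 4660/3927 = 151/2 - 4660/3927 = 583657/7854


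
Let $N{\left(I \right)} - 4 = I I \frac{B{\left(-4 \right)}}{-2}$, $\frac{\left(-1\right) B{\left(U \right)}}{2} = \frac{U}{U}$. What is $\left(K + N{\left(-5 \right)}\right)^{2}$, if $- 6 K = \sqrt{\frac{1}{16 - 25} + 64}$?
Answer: $\frac{273059}{324} - \frac{145 \sqrt{23}}{9} \approx 765.51$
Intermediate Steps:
$B{\left(U \right)} = -2$ ($B{\left(U \right)} = - 2 \frac{U}{U} = \left(-2\right) 1 = -2$)
$K = - \frac{5 \sqrt{23}}{18}$ ($K = - \frac{\sqrt{\frac{1}{16 - 25} + 64}}{6} = - \frac{\sqrt{\frac{1}{-9} + 64}}{6} = - \frac{\sqrt{- \frac{1}{9} + 64}}{6} = - \frac{\sqrt{\frac{575}{9}}}{6} = - \frac{\frac{5}{3} \sqrt{23}}{6} = - \frac{5 \sqrt{23}}{18} \approx -1.3322$)
$N{\left(I \right)} = 4 + I^{2}$ ($N{\left(I \right)} = 4 + I I \left(- \frac{2}{-2}\right) = 4 + I^{2} \left(\left(-2\right) \left(- \frac{1}{2}\right)\right) = 4 + I^{2} \cdot 1 = 4 + I^{2}$)
$\left(K + N{\left(-5 \right)}\right)^{2} = \left(- \frac{5 \sqrt{23}}{18} + \left(4 + \left(-5\right)^{2}\right)\right)^{2} = \left(- \frac{5 \sqrt{23}}{18} + \left(4 + 25\right)\right)^{2} = \left(- \frac{5 \sqrt{23}}{18} + 29\right)^{2} = \left(29 - \frac{5 \sqrt{23}}{18}\right)^{2}$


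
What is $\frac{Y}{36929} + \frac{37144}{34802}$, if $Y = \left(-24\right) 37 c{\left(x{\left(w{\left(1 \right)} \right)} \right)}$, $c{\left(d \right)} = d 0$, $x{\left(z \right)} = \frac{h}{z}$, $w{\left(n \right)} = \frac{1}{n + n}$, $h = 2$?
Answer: $\frac{18572}{17401} \approx 1.0673$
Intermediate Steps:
$w{\left(n \right)} = \frac{1}{2 n}$
$x{\left(z \right)} = \frac{2}{z}$
$c{\left(d \right)} = 0$
$Y = 0$ ($Y = \left(-24\right) 37 \cdot 0 = \left(-888\right) 0 = 0$)
$\frac{Y}{36929} + \frac{37144}{34802} = \frac{0}{36929} + \frac{37144}{34802} = 0 \cdot \frac{1}{36929} + 37144 \cdot \frac{1}{34802} = 0 + \frac{18572}{17401} = \frac{18572}{17401}$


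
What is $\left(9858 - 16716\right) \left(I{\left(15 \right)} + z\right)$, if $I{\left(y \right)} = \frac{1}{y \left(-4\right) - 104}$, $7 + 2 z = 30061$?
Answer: $- \frac{8450520183}{82} \approx -1.0306 \cdot 10^{8}$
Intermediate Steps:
$z = 15027$ ($z = - \frac{7}{2} + \frac{1}{2} \cdot 30061 = - \frac{7}{2} + \frac{30061}{2} = 15027$)
$I{\left(y \right)} = \frac{1}{-104 - 4 y}$ ($I{\left(y \right)} = \frac{1}{- 4 y - 104} = \frac{1}{-104 - 4 y}$)
$\left(9858 - 16716\right) \left(I{\left(15 \right)} + z\right) = \left(9858 - 16716\right) \left(- \frac{1}{104 + 4 \cdot 15} + 15027\right) = - 6858 \left(- \frac{1}{104 + 60} + 15027\right) = - 6858 \left(- \frac{1}{164} + 15027\right) = \left(-6858\right) \frac{2464427}{164} = - \frac{8450520183}{82}$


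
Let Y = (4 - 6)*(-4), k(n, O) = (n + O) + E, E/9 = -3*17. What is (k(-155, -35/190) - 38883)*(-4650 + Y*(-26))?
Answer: 3645669097/19 ≈ 1.9188e+8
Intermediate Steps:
E = -459 (E = 9*(-3*17) = 9*(-51) = -459)
k(n, O) = -459 + O + n (k(n, O) = (n + O) - 459 = (O + n) - 459 = -459 + O + n)
Y = 8 (Y = -2*(-4) = 8)
(k(-155, -35/190) - 38883)*(-4650 + Y*(-26)) = ((-459 - 35/190 - 155) - 38883)*(-4650 + 8*(-26)) = ((-459 - 35*1/190 - 155) - 38883)*(-4650 - 208) = ((-459 - 7/38 - 155) - 38883)*(-4858) = (-23339/38 - 38883)*(-4858) = -1500893/38*(-4858) = 3645669097/19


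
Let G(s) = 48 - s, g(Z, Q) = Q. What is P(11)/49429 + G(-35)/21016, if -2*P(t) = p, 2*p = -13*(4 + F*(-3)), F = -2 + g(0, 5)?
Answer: 3761097/1038799864 ≈ 0.0036206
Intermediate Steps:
F = 3 (F = -2 + 5 = 3)
p = 65/2 (p = (-13*(4 + 3*(-3)))/2 = (-13*(4 - 9))/2 = (-13*(-5))/2 = (½)*65 = 65/2 ≈ 32.500)
P(t) = -65/4 (P(t) = -½*65/2 = -65/4)
P(11)/49429 + G(-35)/21016 = -65/4/49429 + (48 - 1*(-35))/21016 = -65/4*1/49429 + (48 + 35)*(1/21016) = -65/197716 + 83*(1/21016) = -65/197716 + 83/21016 = 3761097/1038799864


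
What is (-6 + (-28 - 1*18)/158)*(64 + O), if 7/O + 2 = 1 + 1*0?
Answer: -28329/79 ≈ -358.59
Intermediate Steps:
O = -7 (O = 7/(-2 + (1 + 1*0)) = 7/(-2 + (1 + 0)) = 7/(-2 + 1) = 7/(-1) = 7*(-1) = -7)
(-6 + (-28 - 1*18)/158)*(64 + O) = (-6 + (-28 - 1*18)/158)*(64 - 7) = (-6 + (-28 - 18)*(1/158))*57 = (-6 - 46*1/158)*57 = (-6 - 23/79)*57 = -497/79*57 = -28329/79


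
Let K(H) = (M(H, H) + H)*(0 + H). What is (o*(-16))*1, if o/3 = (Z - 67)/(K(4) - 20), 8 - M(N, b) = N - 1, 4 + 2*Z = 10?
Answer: 192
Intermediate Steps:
Z = 3 (Z = -2 + (1/2)*10 = -2 + 5 = 3)
M(N, b) = 9 - N (M(N, b) = 8 - (N - 1) = 8 - (-1 + N) = 8 + (1 - N) = 9 - N)
K(H) = 9*H (K(H) = ((9 - H) + H)*(0 + H) = 9*H)
o = -12 (o = 3*((3 - 67)/(9*4 - 20)) = 3*(-64/(36 - 20)) = 3*(-64/16) = 3*(-64*1/16) = 3*(-4) = -12)
(o*(-16))*1 = -12*(-16)*1 = 192*1 = 192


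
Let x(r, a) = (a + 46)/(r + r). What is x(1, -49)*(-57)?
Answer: 171/2 ≈ 85.500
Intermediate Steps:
x(r, a) = (46 + a)/(2*r) (x(r, a) = (46 + a)/((2*r)) = (46 + a)*(1/(2*r)) = (46 + a)/(2*r))
x(1, -49)*(-57) = ((½)*(46 - 49)/1)*(-57) = ((½)*1*(-3))*(-57) = -3/2*(-57) = 171/2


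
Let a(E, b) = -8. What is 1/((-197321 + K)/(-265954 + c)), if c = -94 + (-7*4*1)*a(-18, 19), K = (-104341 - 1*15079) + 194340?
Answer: 265824/122401 ≈ 2.1717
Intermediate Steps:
K = 74920 (K = (-104341 - 15079) + 194340 = -119420 + 194340 = 74920)
c = 130 (c = -94 + (-7*4*1)*(-8) = -94 - 28*1*(-8) = -94 - 28*(-8) = -94 + 224 = 130)
1/((-197321 + K)/(-265954 + c)) = 1/((-197321 + 74920)/(-265954 + 130)) = 1/(-122401/(-265824)) = 1/(-122401*(-1/265824)) = 1/(122401/265824) = 265824/122401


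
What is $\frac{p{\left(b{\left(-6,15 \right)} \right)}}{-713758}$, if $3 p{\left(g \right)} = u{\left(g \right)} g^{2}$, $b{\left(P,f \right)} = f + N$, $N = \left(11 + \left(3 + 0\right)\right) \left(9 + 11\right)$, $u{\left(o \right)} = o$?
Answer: $- \frac{25672375}{2141274} \approx -11.989$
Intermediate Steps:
$N = 280$ ($N = \left(11 + 3\right) 20 = 14 \cdot 20 = 280$)
$b{\left(P,f \right)} = 280 + f$ ($b{\left(P,f \right)} = f + 280 = 280 + f$)
$p{\left(g \right)} = \frac{g^{3}}{3}$ ($p{\left(g \right)} = \frac{g g^{2}}{3} = \frac{g^{3}}{3}$)
$\frac{p{\left(b{\left(-6,15 \right)} \right)}}{-713758} = \frac{\frac{1}{3} \left(280 + 15\right)^{3}}{-713758} = \frac{295^{3}}{3} \left(- \frac{1}{713758}\right) = \frac{1}{3} \cdot 25672375 \left(- \frac{1}{713758}\right) = \frac{25672375}{3} \left(- \frac{1}{713758}\right) = - \frac{25672375}{2141274}$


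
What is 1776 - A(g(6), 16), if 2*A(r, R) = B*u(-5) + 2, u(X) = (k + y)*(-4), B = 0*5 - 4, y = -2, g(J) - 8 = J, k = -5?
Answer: 1831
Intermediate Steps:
g(J) = 8 + J
B = -4 (B = 0 - 4 = -4)
u(X) = 28 (u(X) = (-5 - 2)*(-4) = -7*(-4) = 28)
A(r, R) = -55 (A(r, R) = (-4*28 + 2)/2 = (-112 + 2)/2 = (½)*(-110) = -55)
1776 - A(g(6), 16) = 1776 - 1*(-55) = 1776 + 55 = 1831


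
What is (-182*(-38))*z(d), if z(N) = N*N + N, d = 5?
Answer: 207480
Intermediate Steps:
z(N) = N + N² (z(N) = N² + N = N + N²)
(-182*(-38))*z(d) = (-182*(-38))*(5*(1 + 5)) = 6916*(5*6) = 6916*30 = 207480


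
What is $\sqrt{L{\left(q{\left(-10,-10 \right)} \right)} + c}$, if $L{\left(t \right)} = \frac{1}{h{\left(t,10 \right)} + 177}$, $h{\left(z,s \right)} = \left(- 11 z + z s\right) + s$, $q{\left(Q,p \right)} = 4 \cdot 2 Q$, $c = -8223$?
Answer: $\frac{2 i \sqrt{146552295}}{267} \approx 90.681 i$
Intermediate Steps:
$q{\left(Q,p \right)} = 8 Q$
$h{\left(z,s \right)} = s - 11 z + s z$ ($h{\left(z,s \right)} = \left(- 11 z + s z\right) + s = s - 11 z + s z$)
$L{\left(t \right)} = \frac{1}{187 - t}$ ($L{\left(t \right)} = \frac{1}{\left(10 - 11 t + 10 t\right) + 177} = \frac{1}{\left(10 - t\right) + 177} = \frac{1}{187 - t}$)
$\sqrt{L{\left(q{\left(-10,-10 \right)} \right)} + c} = \sqrt{\frac{1}{187 - 8 \left(-10\right)} - 8223} = \sqrt{\frac{1}{187 - -80} - 8223} = \sqrt{\frac{1}{187 + 80} - 8223} = \sqrt{\frac{1}{267} - 8223} = \sqrt{- \frac{2195540}{267}} = \frac{2 i \sqrt{146552295}}{267}$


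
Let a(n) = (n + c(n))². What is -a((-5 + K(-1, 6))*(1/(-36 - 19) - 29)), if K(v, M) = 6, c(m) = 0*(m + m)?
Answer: -2547216/3025 ≈ -842.05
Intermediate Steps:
c(m) = 0 (c(m) = 0*(2*m) = 0)
a(n) = n² (a(n) = (n + 0)² = n²)
-a((-5 + K(-1, 6))*(1/(-36 - 19) - 29)) = -((-5 + 6)*(1/(-36 - 19) - 29))² = -(1*(1/(-55) - 29))² = -(1*(-1/55 - 29))² = -(1*(-1596/55))² = -(-1596/55)² = -1*2547216/3025 = -2547216/3025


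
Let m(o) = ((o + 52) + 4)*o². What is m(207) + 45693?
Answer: 11314980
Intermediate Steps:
m(o) = o²*(56 + o) (m(o) = ((52 + o) + 4)*o² = (56 + o)*o² = o²*(56 + o))
m(207) + 45693 = 207²*(56 + 207) + 45693 = 42849*263 + 45693 = 11269287 + 45693 = 11314980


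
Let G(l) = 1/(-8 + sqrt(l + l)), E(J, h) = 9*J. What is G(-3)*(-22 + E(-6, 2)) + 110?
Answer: 4154/35 + 38*I*sqrt(6)/35 ≈ 118.69 + 2.6594*I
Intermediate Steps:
G(l) = 1/(-8 + sqrt(2)*sqrt(l)) (G(l) = 1/(-8 + sqrt(2*l)) = 1/(-8 + sqrt(2)*sqrt(l)))
G(-3)*(-22 + E(-6, 2)) + 110 = (-22 + 9*(-6))/(-8 + sqrt(2)*sqrt(-3)) + 110 = (-22 - 54)/(-8 + sqrt(2)*(I*sqrt(3))) + 110 = -76/(-8 + I*sqrt(6)) + 110 = 110 - 76/(-8 + I*sqrt(6))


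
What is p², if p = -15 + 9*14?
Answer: 12321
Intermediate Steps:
p = 111 (p = -15 + 126 = 111)
p² = 111² = 12321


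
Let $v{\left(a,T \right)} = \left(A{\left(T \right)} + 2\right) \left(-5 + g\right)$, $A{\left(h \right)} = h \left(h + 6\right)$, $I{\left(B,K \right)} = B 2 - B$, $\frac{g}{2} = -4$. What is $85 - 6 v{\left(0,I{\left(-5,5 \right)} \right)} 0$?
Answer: $0$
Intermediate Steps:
$g = -8$ ($g = 2 \left(-4\right) = -8$)
$I{\left(B,K \right)} = B$ ($I{\left(B,K \right)} = 2 B - B = B$)
$A{\left(h \right)} = h \left(6 + h\right)$
$v{\left(a,T \right)} = -26 - 13 T \left(6 + T\right)$ ($v{\left(a,T \right)} = \left(T \left(6 + T\right) + 2\right) \left(-5 - 8\right) = \left(2 + T \left(6 + T\right)\right) \left(-13\right) = -26 - 13 T \left(6 + T\right)$)
$85 - 6 v{\left(0,I{\left(-5,5 \right)} \right)} 0 = 85 - 6 \left(-26 - - 65 \left(6 - 5\right)\right) 0 = 85 - 6 \left(-26 - \left(-65\right) 1\right) 0 = 85 - 6 \left(-26 + 65\right) 0 = 85 \left(-6\right) 39 \cdot 0 = 85 \left(\left(-234\right) 0\right) = 85 \cdot 0 = 0$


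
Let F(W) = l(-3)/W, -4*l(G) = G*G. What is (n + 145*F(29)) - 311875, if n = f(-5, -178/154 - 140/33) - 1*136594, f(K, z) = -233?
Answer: -1794853/4 ≈ -4.4871e+5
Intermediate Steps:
l(G) = -G**2/4 (l(G) = -G*G/4 = -G**2/4)
F(W) = -9/(4*W) (F(W) = (-1/4*(-3)**2)/W = (-1/4*9)/W = -9/(4*W))
n = -136827 (n = -233 - 1*136594 = -233 - 136594 = -136827)
(n + 145*F(29)) - 311875 = (-136827 + 145*(-9/4/29)) - 311875 = (-136827 + 145*(-9/4*1/29)) - 311875 = (-136827 + 145*(-9/116)) - 311875 = (-136827 - 45/4) - 311875 = -547353/4 - 311875 = -1794853/4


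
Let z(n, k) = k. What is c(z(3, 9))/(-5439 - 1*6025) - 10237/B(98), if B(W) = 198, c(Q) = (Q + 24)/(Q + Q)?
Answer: -117357331/2269872 ≈ -51.702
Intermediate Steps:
c(Q) = (24 + Q)/(2*Q) (c(Q) = (24 + Q)/((2*Q)) = (24 + Q)*(1/(2*Q)) = (24 + Q)/(2*Q))
c(z(3, 9))/(-5439 - 1*6025) - 10237/B(98) = ((½)*(24 + 9)/9)/(-5439 - 1*6025) - 10237/198 = ((½)*(⅑)*33)/(-5439 - 6025) - 10237*1/198 = (11/6)/(-11464) - 10237/198 = (11/6)*(-1/11464) - 10237/198 = -11/68784 - 10237/198 = -117357331/2269872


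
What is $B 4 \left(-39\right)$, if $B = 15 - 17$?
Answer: $312$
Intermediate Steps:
$B = -2$ ($B = 15 - 17 = -2$)
$B 4 \left(-39\right) = \left(-2\right) 4 \left(-39\right) = \left(-8\right) \left(-39\right) = 312$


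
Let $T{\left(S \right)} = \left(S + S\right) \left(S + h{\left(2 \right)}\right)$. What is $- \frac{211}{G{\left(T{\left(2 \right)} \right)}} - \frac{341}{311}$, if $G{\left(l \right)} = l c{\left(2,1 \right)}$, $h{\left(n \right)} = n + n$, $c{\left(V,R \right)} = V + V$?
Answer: $- \frac{98357}{29856} \approx -3.2944$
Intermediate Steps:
$c{\left(V,R \right)} = 2 V$
$h{\left(n \right)} = 2 n$
$T{\left(S \right)} = 2 S \left(4 + S\right)$ ($T{\left(S \right)} = \left(S + S\right) \left(S + 2 \cdot 2\right) = 2 S \left(S + 4\right) = 2 S \left(4 + S\right)$)
$G{\left(l \right)} = 4 l$ ($G{\left(l \right)} = l 2 \cdot 2 = l 4 = 4 l$)
$- \frac{211}{G{\left(T{\left(2 \right)} \right)}} - \frac{341}{311} = - \frac{211}{4 \cdot 2 \cdot 2 \left(4 + 2\right)} - \frac{341}{311} = - \frac{211}{4 \cdot 2 \cdot 2 \cdot 6} - \frac{341}{311} = - \frac{211}{4 \cdot 24} - \frac{341}{311} = - \frac{211}{96} - \frac{341}{311} = - \frac{98357}{29856}$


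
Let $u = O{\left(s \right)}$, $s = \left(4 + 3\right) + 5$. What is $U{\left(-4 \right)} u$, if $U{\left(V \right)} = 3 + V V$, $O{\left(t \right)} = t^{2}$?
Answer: $2736$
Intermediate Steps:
$s = 12$ ($s = 7 + 5 = 12$)
$U{\left(V \right)} = 3 + V^{2}$
$u = 144$ ($u = 12^{2} = 144$)
$U{\left(-4 \right)} u = \left(3 + \left(-4\right)^{2}\right) 144 = \left(3 + 16\right) 144 = 19 \cdot 144 = 2736$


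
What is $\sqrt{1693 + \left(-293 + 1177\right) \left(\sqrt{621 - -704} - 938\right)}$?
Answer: $\sqrt{-827499 + 4420 \sqrt{53}} \approx 891.81 i$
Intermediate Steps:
$\sqrt{1693 + \left(-293 + 1177\right) \left(\sqrt{621 - -704} - 938\right)} = \sqrt{1693 + 884 \left(\sqrt{621 + 704} - 938\right)} = \sqrt{1693 + 884 \left(\sqrt{1325} - 938\right)} = \sqrt{1693 + 884 \left(5 \sqrt{53} - 938\right)} = \sqrt{1693 + 884 \left(-938 + 5 \sqrt{53}\right)} = \sqrt{1693 - \left(829192 - 4420 \sqrt{53}\right)} = \sqrt{-827499 + 4420 \sqrt{53}}$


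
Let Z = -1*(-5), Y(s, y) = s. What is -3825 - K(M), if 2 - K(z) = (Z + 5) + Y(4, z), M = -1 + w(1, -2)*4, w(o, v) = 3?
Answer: -3813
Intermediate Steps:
Z = 5
M = 11 (M = -1 + 3*4 = -1 + 12 = 11)
K(z) = -12 (K(z) = 2 - ((5 + 5) + 4) = 2 - (10 + 4) = 2 - 1*14 = 2 - 14 = -12)
-3825 - K(M) = -3825 - 1*(-12) = -3825 + 12 = -3813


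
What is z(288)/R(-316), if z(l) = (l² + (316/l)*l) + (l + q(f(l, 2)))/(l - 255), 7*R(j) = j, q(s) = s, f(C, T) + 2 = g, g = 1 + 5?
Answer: -4808776/2607 ≈ -1844.6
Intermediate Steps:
g = 6
f(C, T) = 4 (f(C, T) = -2 + 6 = 4)
R(j) = j/7
z(l) = 316 + l² + (4 + l)/(-255 + l) (z(l) = (l² + (316/l)*l) + (l + 4)/(l - 255) = (l² + 316) + (4 + l)/(-255 + l) = (316 + l²) + (4 + l)/(-255 + l) = 316 + l² + (4 + l)/(-255 + l))
z(288)/R(-316) = ((-80576 + 288³ - 255*288² + 317*288)/(-255 + 288))/(((⅐)*(-316))) = ((-80576 + 23887872 - 255*82944 + 91296)/33)/(-316/7) = ((-80576 + 23887872 - 21150720 + 91296)/33)*(-7/316) = ((1/33)*2747872)*(-7/316) = (2747872/33)*(-7/316) = -4808776/2607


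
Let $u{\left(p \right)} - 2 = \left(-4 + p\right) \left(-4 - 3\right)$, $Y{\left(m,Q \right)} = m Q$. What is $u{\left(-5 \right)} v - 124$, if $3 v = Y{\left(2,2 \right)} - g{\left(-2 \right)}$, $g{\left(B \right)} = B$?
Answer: $6$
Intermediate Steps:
$Y{\left(m,Q \right)} = Q m$
$u{\left(p \right)} = 30 - 7 p$ ($u{\left(p \right)} = 2 + \left(-4 + p\right) \left(-4 - 3\right) = 2 + \left(-4 + p\right) \left(-7\right) = 2 - \left(-28 + 7 p\right) = 30 - 7 p$)
$v = 2$ ($v = \frac{2 \cdot 2 - -2}{3} = \frac{4 + 2}{3} = \frac{1}{3} \cdot 6 = 2$)
$u{\left(-5 \right)} v - 124 = \left(30 - -35\right) 2 - 124 = \left(30 + 35\right) 2 - 124 = 65 \cdot 2 - 124 = 130 - 124 = 6$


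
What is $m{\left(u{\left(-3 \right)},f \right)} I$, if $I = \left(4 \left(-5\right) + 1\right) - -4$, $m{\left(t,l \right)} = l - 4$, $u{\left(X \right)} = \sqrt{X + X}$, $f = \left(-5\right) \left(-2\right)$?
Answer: $-90$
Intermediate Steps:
$f = 10$
$u{\left(X \right)} = \sqrt{2} \sqrt{X}$ ($u{\left(X \right)} = \sqrt{2 X} = \sqrt{2} \sqrt{X}$)
$m{\left(t,l \right)} = -4 + l$ ($m{\left(t,l \right)} = l - 4 = -4 + l$)
$I = -15$ ($I = \left(-20 + 1\right) + 4 = -19 + 4 = -15$)
$m{\left(u{\left(-3 \right)},f \right)} I = \left(-4 + 10\right) \left(-15\right) = 6 \left(-15\right) = -90$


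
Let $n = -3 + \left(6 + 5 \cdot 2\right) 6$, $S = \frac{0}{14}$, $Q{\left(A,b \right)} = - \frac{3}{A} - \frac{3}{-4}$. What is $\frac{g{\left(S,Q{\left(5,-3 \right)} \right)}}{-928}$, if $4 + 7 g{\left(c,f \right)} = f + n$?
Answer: $- \frac{1783}{129920} \approx -0.013724$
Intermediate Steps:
$Q{\left(A,b \right)} = \frac{3}{4} - \frac{3}{A}$ ($Q{\left(A,b \right)} = - \frac{3}{A} - - \frac{3}{4} = - \frac{3}{A} + \frac{3}{4} = \frac{3}{4} - \frac{3}{A}$)
$S = 0$ ($S = 0 \cdot \frac{1}{14} = 0$)
$n = 93$ ($n = -3 + \left(6 + 10\right) 6 = -3 + 16 \cdot 6 = -3 + 96 = 93$)
$g{\left(c,f \right)} = \frac{89}{7} + \frac{f}{7}$ ($g{\left(c,f \right)} = - \frac{4}{7} + \frac{f + 93}{7} = - \frac{4}{7} + \frac{93 + f}{7} = - \frac{4}{7} + \left(\frac{93}{7} + \frac{f}{7}\right) = \frac{89}{7} + \frac{f}{7}$)
$\frac{g{\left(S,Q{\left(5,-3 \right)} \right)}}{-928} = \frac{\frac{89}{7} + \frac{\frac{3}{4} - \frac{3}{5}}{7}}{-928} = \left(\frac{89}{7} + \frac{\frac{3}{4} - \frac{3}{5}}{7}\right) \left(- \frac{1}{928}\right) = \left(\frac{89}{7} + \frac{1}{7} \cdot \frac{3}{20}\right) \left(- \frac{1}{928}\right) = \left(\frac{89}{7} + \frac{3}{140}\right) \left(- \frac{1}{928}\right) = \frac{1783}{140} \left(- \frac{1}{928}\right) = - \frac{1783}{129920}$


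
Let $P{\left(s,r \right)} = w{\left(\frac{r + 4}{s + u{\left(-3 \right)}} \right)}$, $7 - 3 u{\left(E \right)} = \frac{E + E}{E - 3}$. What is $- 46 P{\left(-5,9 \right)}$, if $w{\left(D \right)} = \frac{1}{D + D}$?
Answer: $\frac{69}{13} \approx 5.3077$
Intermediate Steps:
$u{\left(E \right)} = \frac{7}{3} - \frac{2 E}{3 \left(-3 + E\right)}$ ($u{\left(E \right)} = \frac{7}{3} - \frac{\left(E + E\right) \frac{1}{E - 3}}{3} = \frac{7}{3} - \frac{2 E \frac{1}{-3 + E}}{3} = \frac{7}{3} - \frac{2 E}{3 \left(-3 + E\right)}$)
$w{\left(D \right)} = \frac{1}{2 D}$
$P{\left(s,r \right)} = \frac{2 + s}{2 \left(4 + r\right)}$ ($P{\left(s,r \right)} = \frac{1}{2 \frac{r + 4}{s + \frac{-21 + 5 \left(-3\right)}{3 \left(-3 - 3\right)}}} = \frac{1}{2 \frac{4 + r}{s + \frac{-21 - 15}{3 \left(-6\right)}}} = \frac{1}{2 \frac{4 + r}{s + \frac{1}{3} \left(- \frac{1}{6}\right) \left(-36\right)}} = \frac{1}{2 \frac{4 + r}{s + 2}} = \frac{1}{2 \frac{4 + r}{2 + s}} = \frac{\frac{1}{4 + r} \left(2 + s\right)}{2} = \frac{2 + s}{2 \left(4 + r\right)}$)
$- 46 P{\left(-5,9 \right)} = - 46 \frac{2 - 5}{2 \left(4 + 9\right)} = - 46 \cdot \frac{1}{2} \cdot \frac{1}{13} \left(-3\right) = \left(-46\right) \left(- \frac{3}{26}\right) = \frac{69}{13}$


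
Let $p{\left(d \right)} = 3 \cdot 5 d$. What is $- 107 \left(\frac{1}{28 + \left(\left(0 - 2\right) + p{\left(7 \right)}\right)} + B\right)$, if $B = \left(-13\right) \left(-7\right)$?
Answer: $- \frac{1275654}{131} \approx -9737.8$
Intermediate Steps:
$p{\left(d \right)} = 15 d$
$B = 91$
$- 107 \left(\frac{1}{28 + \left(\left(0 - 2\right) + p{\left(7 \right)}\right)} + B\right) = - 107 \left(\frac{1}{28 + \left(\left(0 - 2\right) + 15 \cdot 7\right)} + 91\right) = - 107 \left(\frac{1}{28 + \left(-2 + 105\right)} + 91\right) = - 107 \left(\frac{1}{28 + 103} + 91\right) = - 107 \left(\frac{1}{131} + 91\right) = \left(-107\right) \frac{11922}{131} = - \frac{1275654}{131}$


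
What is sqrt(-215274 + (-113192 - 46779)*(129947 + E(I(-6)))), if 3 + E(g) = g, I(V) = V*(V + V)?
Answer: I*sqrt(20799004810) ≈ 1.4422e+5*I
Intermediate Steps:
I(V) = 2*V**2 (I(V) = V*(2*V) = 2*V**2)
E(g) = -3 + g
sqrt(-215274 + (-113192 - 46779)*(129947 + E(I(-6)))) = sqrt(-215274 + (-113192 - 46779)*(129947 + (-3 + 2*(-6)**2))) = sqrt(-215274 - 159971*(129947 + (-3 + 2*36))) = sqrt(-215274 - 159971*(129947 + (-3 + 72))) = sqrt(-215274 - 159971*(129947 + 69)) = sqrt(-215274 - 159971*130016) = sqrt(-215274 - 20798789536) = sqrt(-20799004810) = I*sqrt(20799004810)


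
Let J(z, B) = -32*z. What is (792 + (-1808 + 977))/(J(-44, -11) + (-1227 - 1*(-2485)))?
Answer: -39/2666 ≈ -0.014629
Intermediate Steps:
(792 + (-1808 + 977))/(J(-44, -11) + (-1227 - 1*(-2485))) = (792 + (-1808 + 977))/(-32*(-44) + (-1227 - 1*(-2485))) = (792 - 831)/(1408 + (-1227 + 2485)) = -39/(1408 + 1258) = -39/2666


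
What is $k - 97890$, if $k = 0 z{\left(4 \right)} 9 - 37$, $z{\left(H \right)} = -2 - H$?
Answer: $-97927$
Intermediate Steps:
$k = -37$ ($k = 0 \left(-2 - 4\right) 9 - 37 = 0 \left(-6\right) 9 - 37 = 0 \cdot 9 - 37 = 0 - 37 = -37$)
$k - 97890 = -37 - 97890 = -97927$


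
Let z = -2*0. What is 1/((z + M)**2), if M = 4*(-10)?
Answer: 1/1600 ≈ 0.00062500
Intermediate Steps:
M = -40
z = 0
1/((z + M)**2) = 1/((0 - 40)**2) = 1/((-40)**2) = 1/1600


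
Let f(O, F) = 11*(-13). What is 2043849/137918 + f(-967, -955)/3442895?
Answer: 7036737780581/474837192610 ≈ 14.819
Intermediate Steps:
f(O, F) = -143
2043849/137918 + f(-967, -955)/3442895 = 2043849/137918 - 143/3442895 = 7036737780581/474837192610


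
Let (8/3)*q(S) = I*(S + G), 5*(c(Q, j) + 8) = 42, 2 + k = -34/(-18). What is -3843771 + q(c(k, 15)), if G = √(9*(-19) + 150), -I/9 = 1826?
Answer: -38462361/10 - 24651*I*√21/4 ≈ -3.8462e+6 - 28241.0*I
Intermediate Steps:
k = -⅑ (k = -2 - 34/(-18) = -2 - 34*(-1/18) = -2 + 17/9 = -⅑ ≈ -0.11111)
c(Q, j) = ⅖ (c(Q, j) = -8 + (⅕)*42 = -8 + 42/5 = ⅖)
I = -16434 (I = -9*1826 = -16434)
G = I*√21 (G = √(-171 + 150) = √(-21) = I*√21 ≈ 4.5826*I)
q(S) = -24651*S/4 - 24651*I*√21/4 (q(S) = 3*(-16434*(S + I*√21))/8 = 3*(-16434*S - 16434*I*√21)/8 = -24651*S/4 - 24651*I*√21/4)
-3843771 + q(c(k, 15)) = -3843771 + (-24651/4*⅖ - 24651*I*√21/4) = -3843771 + (-24651/10 - 24651*I*√21/4) = -38462361/10 - 24651*I*√21/4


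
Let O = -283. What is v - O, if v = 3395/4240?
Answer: 240663/848 ≈ 283.80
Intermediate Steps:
v = 679/848 (v = 3395*(1/4240) = 679/848 ≈ 0.80071)
v - O = 679/848 - 1*(-283) = 679/848 + 283 = 240663/848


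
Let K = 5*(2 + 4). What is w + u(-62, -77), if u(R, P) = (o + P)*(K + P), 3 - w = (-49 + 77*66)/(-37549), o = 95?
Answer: -31648774/37549 ≈ -842.87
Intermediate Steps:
K = 30 (K = 5*6 = 30)
w = 117680/37549 (w = 3 - (-49 + 77*66)/(-37549) = 3 - (-49 + 5082)*(-1)/37549 = 3 - 5033*(-1)/37549 = 3 - 1*(-5033/37549) = 3 + 5033/37549 = 117680/37549 ≈ 3.1340)
u(R, P) = (30 + P)*(95 + P) (u(R, P) = (95 + P)*(30 + P) = (30 + P)*(95 + P))
w + u(-62, -77) = 117680/37549 + (2850 + (-77)² + 125*(-77)) = 117680/37549 + (2850 + 5929 - 9625) = 117680/37549 - 846 = -31648774/37549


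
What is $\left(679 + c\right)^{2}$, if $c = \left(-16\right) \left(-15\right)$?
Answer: $844561$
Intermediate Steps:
$c = 240$
$\left(679 + c\right)^{2} = \left(679 + 240\right)^{2} = 919^{2} = 844561$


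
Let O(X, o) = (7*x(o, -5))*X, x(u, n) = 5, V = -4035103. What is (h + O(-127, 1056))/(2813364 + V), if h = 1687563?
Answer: -1683118/1221739 ≈ -1.3776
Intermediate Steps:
O(X, o) = 35*X (O(X, o) = (7*5)*X = 35*X)
(h + O(-127, 1056))/(2813364 + V) = (1687563 + 35*(-127))/(2813364 - 4035103) = (1687563 - 4445)/(-1221739) = 1683118*(-1/1221739) = -1683118/1221739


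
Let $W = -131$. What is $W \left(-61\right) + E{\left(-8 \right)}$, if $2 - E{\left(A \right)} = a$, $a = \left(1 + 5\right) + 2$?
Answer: $7985$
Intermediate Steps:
$a = 8$ ($a = 6 + 2 = 8$)
$E{\left(A \right)} = -6$ ($E{\left(A \right)} = 2 - 8 = -6$)
$W \left(-61\right) + E{\left(-8 \right)} = \left(-131\right) \left(-61\right) - 6 = 7991 - 6 = 7985$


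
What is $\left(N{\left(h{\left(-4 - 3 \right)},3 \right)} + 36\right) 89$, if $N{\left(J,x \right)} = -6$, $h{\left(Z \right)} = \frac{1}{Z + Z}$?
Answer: $2670$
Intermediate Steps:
$h{\left(Z \right)} = \frac{1}{2 Z}$
$\left(N{\left(h{\left(-4 - 3 \right)},3 \right)} + 36\right) 89 = \left(-6 + 36\right) 89 = 30 \cdot 89 = 2670$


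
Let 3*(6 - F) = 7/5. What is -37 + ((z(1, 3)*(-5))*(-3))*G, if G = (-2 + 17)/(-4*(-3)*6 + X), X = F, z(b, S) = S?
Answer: -32906/1163 ≈ -28.294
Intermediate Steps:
F = 83/15 (F = 6 - 7/(3*5) = 6 - ⅓*7/5 = 6 - 7/15 = 83/15 ≈ 5.5333)
X = 83/15 ≈ 5.5333
G = 225/1163 (G = (-2 + 17)/(-4*(-3)*6 + 83/15) = 15/(12*6 + 83/15) = 15/(72 + 83/15) = 15/(1163/15) = 15*(15/1163) = 225/1163 ≈ 0.19347)
-37 + ((z(1, 3)*(-5))*(-3))*G = -37 + ((3*(-5))*(-3))*(225/1163) = -37 - 15*(-3)*(225/1163) = -37 + 45*(225/1163) = -37 + 10125/1163 = -32906/1163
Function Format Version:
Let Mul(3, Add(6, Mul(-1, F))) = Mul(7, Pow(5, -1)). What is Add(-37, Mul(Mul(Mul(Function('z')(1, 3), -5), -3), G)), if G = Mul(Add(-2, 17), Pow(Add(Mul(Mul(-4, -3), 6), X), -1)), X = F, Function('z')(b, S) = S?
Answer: Rational(-32906, 1163) ≈ -28.294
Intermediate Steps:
F = Rational(83, 15) (F = Add(6, Mul(Rational(-1, 3), Mul(7, Pow(5, -1)))) = Add(6, Mul(Rational(-1, 3), Mul(7, Rational(1, 5)))) = Add(6, Mul(Rational(-1, 3), Rational(7, 5))) = Add(6, Rational(-7, 15)) = Rational(83, 15) ≈ 5.5333)
X = Rational(83, 15) ≈ 5.5333
G = Rational(225, 1163) (G = Mul(Add(-2, 17), Pow(Add(Mul(Mul(-4, -3), 6), Rational(83, 15)), -1)) = Mul(15, Pow(Add(Mul(12, 6), Rational(83, 15)), -1)) = Mul(15, Pow(Add(72, Rational(83, 15)), -1)) = Mul(15, Pow(Rational(1163, 15), -1)) = Mul(15, Rational(15, 1163)) = Rational(225, 1163) ≈ 0.19347)
Add(-37, Mul(Mul(Mul(Function('z')(1, 3), -5), -3), G)) = Add(-37, Mul(Mul(Mul(3, -5), -3), Rational(225, 1163))) = Add(-37, Mul(Mul(-15, -3), Rational(225, 1163))) = Add(-37, Mul(45, Rational(225, 1163))) = Add(-37, Rational(10125, 1163)) = Rational(-32906, 1163)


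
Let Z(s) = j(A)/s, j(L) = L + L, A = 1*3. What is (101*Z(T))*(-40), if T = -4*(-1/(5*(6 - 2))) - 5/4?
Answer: 161600/7 ≈ 23086.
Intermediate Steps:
A = 3
T = -21/20 (T = -4/(4*(-5)) - 5*¼ = -4/(-20) - 5/4 = -4*(-1/20) - 5/4 = ⅕ - 5/4 = -21/20 ≈ -1.0500)
j(L) = 2*L
Z(s) = 6/s (Z(s) = (2*3)/s = 6/s)
(101*Z(T))*(-40) = (101*(6/(-21/20)))*(-40) = (101*(6*(-20/21)))*(-40) = (101*(-40/7))*(-40) = -4040/7*(-40) = 161600/7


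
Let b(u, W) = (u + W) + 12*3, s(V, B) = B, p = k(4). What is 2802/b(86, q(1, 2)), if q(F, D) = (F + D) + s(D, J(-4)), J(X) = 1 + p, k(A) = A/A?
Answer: 2802/127 ≈ 22.063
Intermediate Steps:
k(A) = 1
p = 1
J(X) = 2 (J(X) = 1 + 1 = 2)
q(F, D) = 2 + D + F (q(F, D) = (F + D) + 2 = (D + F) + 2 = 2 + D + F)
b(u, W) = 36 + W + u (b(u, W) = (W + u) + 36 = 36 + W + u)
2802/b(86, q(1, 2)) = 2802/(36 + (2 + 2 + 1) + 86) = 2802/(36 + 5 + 86) = 2802/127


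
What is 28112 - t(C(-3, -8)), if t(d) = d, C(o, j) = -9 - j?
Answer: 28113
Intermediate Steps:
28112 - t(C(-3, -8)) = 28112 - (-9 - 1*(-8)) = 28112 - (-9 + 8) = 28112 - 1*(-1) = 28112 + 1 = 28113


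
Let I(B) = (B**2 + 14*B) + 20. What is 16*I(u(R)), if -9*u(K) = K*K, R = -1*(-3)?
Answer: 112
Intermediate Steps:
R = 3
u(K) = -K**2/9 (u(K) = -K*K/9 = -K**2/9)
I(B) = 20 + B**2 + 14*B
16*I(u(R)) = 16*(20 + (-1/9*3**2)**2 + 14*(-1/9*3**2)) = 16*(20 + (-1/9*9)**2 + 14*(-1/9*9)) = 16*(20 + (-1)**2 + 14*(-1)) = 16*(20 + 1 - 14) = 16*7 = 112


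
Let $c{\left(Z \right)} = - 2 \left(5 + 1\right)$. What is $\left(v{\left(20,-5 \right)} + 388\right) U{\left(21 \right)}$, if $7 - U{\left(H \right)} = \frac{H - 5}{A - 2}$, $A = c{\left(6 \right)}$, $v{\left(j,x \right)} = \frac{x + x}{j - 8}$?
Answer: $\frac{44137}{14} \approx 3152.6$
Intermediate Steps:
$v{\left(j,x \right)} = \frac{2 x}{-8 + j}$
$c{\left(Z \right)} = -12$ ($c{\left(Z \right)} = \left(-2\right) 6 = -12$)
$A = -12$
$U{\left(H \right)} = \frac{93}{14} + \frac{H}{14}$ ($U{\left(H \right)} = 7 - \frac{H - 5}{-12 - 2} = 7 - \frac{-5 + H}{-14} = 7 - \left(-5 + H\right) \left(- \frac{1}{14}\right) = 7 - \left(\frac{5}{14} - \frac{H}{14}\right) = 7 + \left(- \frac{5}{14} + \frac{H}{14}\right) = \frac{93}{14} + \frac{H}{14}$)
$\left(v{\left(20,-5 \right)} + 388\right) U{\left(21 \right)} = \left(2 \left(-5\right) \frac{1}{-8 + 20} + 388\right) \left(\frac{93}{14} + \frac{1}{14} \cdot 21\right) = \left(2 \left(-5\right) \frac{1}{12} + 388\right) \left(\frac{93}{14} + \frac{3}{2}\right) = \left(2 \left(-5\right) \frac{1}{12} + 388\right) \frac{57}{7} = \left(- \frac{5}{6} + 388\right) \frac{57}{7} = \frac{2323}{6} \cdot \frac{57}{7} = \frac{44137}{14}$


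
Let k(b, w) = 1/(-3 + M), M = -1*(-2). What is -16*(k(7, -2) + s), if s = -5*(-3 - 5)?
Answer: -624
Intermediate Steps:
M = 2
k(b, w) = -1 (k(b, w) = 1/(-3 + 2) = 1/(-1) = -1)
s = 40 (s = -5*(-8) = 40)
-16*(k(7, -2) + s) = -16*(-1 + 40) = -16*39 = -624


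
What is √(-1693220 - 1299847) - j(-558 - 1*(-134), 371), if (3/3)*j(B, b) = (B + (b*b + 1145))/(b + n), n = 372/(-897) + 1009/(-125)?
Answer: -369377125/967781 + 21*I*√6787 ≈ -381.67 + 1730.0*I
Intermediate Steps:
n = -317191/37375 (n = 372*(-1/897) + 1009*(-1/125) = -124/299 - 1009/125 = -317191/37375 ≈ -8.4867)
j(B, b) = (1145 + B + b²)/(-317191/37375 + b) (j(B, b) = (B + (b*b + 1145))/(b - 317191/37375) = (B + (b² + 1145))/(-317191/37375 + b) = (B + (1145 + b²))/(-317191/37375 + b) = (1145 + B + b²)/(-317191/37375 + b))
√(-1693220 - 1299847) - j(-558 - 1*(-134), 371) = √(-1693220 - 1299847) - 37375*(1145 + (-558 - 1*(-134)) + 371²)/(-317191 + 37375*371) = √(-2993067) - 37375*(1145 + (-558 + 134) + 137641)/(-317191 + 13866125) = 21*I*√6787 - 37375*(1145 - 424 + 137641)/13548934 = 21*I*√6787 - 37375*138362/13548934 = 21*I*√6787 - 1*369377125/967781 = 21*I*√6787 - 369377125/967781 = -369377125/967781 + 21*I*√6787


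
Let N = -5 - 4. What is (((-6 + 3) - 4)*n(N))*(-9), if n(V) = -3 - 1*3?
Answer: -378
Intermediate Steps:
N = -9
n(V) = -6 (n(V) = -3 - 3 = -6)
(((-6 + 3) - 4)*n(N))*(-9) = (((-6 + 3) - 4)*(-6))*(-9) = ((-3 - 4)*(-6))*(-9) = -7*(-6)*(-9) = 42*(-9) = -378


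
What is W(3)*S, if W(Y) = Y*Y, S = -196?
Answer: -1764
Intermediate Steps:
W(Y) = Y²
W(3)*S = 3²*(-196) = 9*(-196) = -1764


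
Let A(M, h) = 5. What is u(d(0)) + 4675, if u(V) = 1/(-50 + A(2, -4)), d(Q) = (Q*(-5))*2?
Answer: 210374/45 ≈ 4675.0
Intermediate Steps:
d(Q) = -10*Q (d(Q) = -5*Q*2 = -10*Q)
u(V) = -1/45 (u(V) = 1/(-50 + 5) = 1/(-45) = -1/45)
u(d(0)) + 4675 = -1/45 + 4675 = 210374/45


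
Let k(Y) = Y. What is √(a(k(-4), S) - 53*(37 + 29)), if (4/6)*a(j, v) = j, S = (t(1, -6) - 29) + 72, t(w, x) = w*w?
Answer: 4*I*√219 ≈ 59.195*I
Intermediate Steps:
t(w, x) = w²
S = 44 (S = (1² - 29) + 72 = (1 - 29) + 72 = -28 + 72 = 44)
a(j, v) = 3*j/2
√(a(k(-4), S) - 53*(37 + 29)) = √((3/2)*(-4) - 53*(37 + 29)) = √(-6 - 53*66) = √(-6 - 3498) = √(-3504) = 4*I*√219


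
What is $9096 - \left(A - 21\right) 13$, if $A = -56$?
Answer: $10097$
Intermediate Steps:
$9096 - \left(A - 21\right) 13 = 9096 - \left(-56 - 21\right) 13 = 9096 - \left(-77\right) 13 = 9096 - -1001 = 9096 + 1001 = 10097$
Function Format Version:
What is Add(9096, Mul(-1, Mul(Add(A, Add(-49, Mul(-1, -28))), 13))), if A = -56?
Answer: 10097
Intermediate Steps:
Add(9096, Mul(-1, Mul(Add(A, Add(-49, Mul(-1, -28))), 13))) = Add(9096, Mul(-1, Mul(Add(-56, Add(-49, Mul(-1, -28))), 13))) = Add(9096, Mul(-1, Mul(Add(-56, Add(-49, 28)), 13))) = Add(9096, Mul(-1, Mul(Add(-56, -21), 13))) = Add(9096, Mul(-1, Mul(-77, 13))) = Add(9096, Mul(-1, -1001)) = Add(9096, 1001) = 10097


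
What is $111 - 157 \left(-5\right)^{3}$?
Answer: $19736$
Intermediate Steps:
$111 - 157 \left(-5\right)^{3} = 111 - -19625 = 111 + 19625 = 19736$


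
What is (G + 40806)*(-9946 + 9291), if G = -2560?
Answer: -25051130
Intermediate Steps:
(G + 40806)*(-9946 + 9291) = (-2560 + 40806)*(-9946 + 9291) = 38246*(-655) = -25051130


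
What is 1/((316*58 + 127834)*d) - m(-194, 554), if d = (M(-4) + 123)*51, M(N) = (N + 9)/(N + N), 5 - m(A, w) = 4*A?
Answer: -2849760635465/3648861249 ≈ -781.00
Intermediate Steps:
m(A, w) = 5 - 4*A
M(N) = (9 + N)/(2*N) (M(N) = (9 + N)/((2*N)) = (9 + N)*(1/(2*N)) = (9 + N)/(2*N))
d = 49929/8 (d = ((1/2)*(9 - 4)/(-4) + 123)*51 = ((1/2)*(-1/4)*5 + 123)*51 = (-5/8 + 123)*51 = (979/8)*51 = 49929/8 ≈ 6241.1)
1/((316*58 + 127834)*d) - m(-194, 554) = 1/((316*58 + 127834)*(49929/8)) - (5 - 4*(-194)) = (8/49929)/(18328 + 127834) - (5 + 776) = (8/49929)/146162 - 1*781 = (1/146162)*(8/49929) - 781 = 4/3648861249 - 781 = -2849760635465/3648861249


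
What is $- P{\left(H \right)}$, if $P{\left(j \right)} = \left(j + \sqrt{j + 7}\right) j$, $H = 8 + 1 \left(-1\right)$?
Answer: $-49 - 7 \sqrt{14} \approx -75.192$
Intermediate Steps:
$H = 7$ ($H = 8 - 1 = 7$)
$P{\left(j \right)} = j \left(j + \sqrt{7 + j}\right)$ ($P{\left(j \right)} = \left(j + \sqrt{7 + j}\right) j = j \left(j + \sqrt{7 + j}\right)$)
$- P{\left(H \right)} = - 7 \left(7 + \sqrt{7 + 7}\right) = - 7 \left(7 + \sqrt{14}\right) = - (49 + 7 \sqrt{14}) = -49 - 7 \sqrt{14}$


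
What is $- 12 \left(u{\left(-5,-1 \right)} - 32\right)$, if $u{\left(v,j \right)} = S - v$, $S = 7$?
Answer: $240$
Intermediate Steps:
$u{\left(v,j \right)} = 7 - v$
$- 12 \left(u{\left(-5,-1 \right)} - 32\right) = - 12 \left(\left(7 - -5\right) - 32\right) = - 12 \left(\left(7 + 5\right) - 32\right) = - 12 \left(12 - 32\right) = \left(-12\right) \left(-20\right) = 240$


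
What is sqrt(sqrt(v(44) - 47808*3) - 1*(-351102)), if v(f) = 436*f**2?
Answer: sqrt(351102 + 16*sqrt(2737)) ≈ 593.24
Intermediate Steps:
sqrt(sqrt(v(44) - 47808*3) - 1*(-351102)) = sqrt(sqrt(436*44**2 - 47808*3) - 1*(-351102)) = sqrt(sqrt(436*1936 - 143424) + 351102) = sqrt(sqrt(844096 - 143424) + 351102) = sqrt(sqrt(700672) + 351102) = sqrt(16*sqrt(2737) + 351102) = sqrt(351102 + 16*sqrt(2737))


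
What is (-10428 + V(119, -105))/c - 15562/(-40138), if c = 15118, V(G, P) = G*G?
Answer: 192550735/303403142 ≈ 0.63464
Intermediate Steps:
V(G, P) = G²
(-10428 + V(119, -105))/c - 15562/(-40138) = (-10428 + 119²)/15118 - 15562/(-40138) = (-10428 + 14161)*(1/15118) - 15562*(-1/40138) = 3733*(1/15118) + 7781/20069 = 3733/15118 + 7781/20069 = 192550735/303403142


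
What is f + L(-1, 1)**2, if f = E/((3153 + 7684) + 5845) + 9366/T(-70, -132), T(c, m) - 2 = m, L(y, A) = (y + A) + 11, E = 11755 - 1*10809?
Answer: 26571807/542165 ≈ 49.011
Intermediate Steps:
E = 946 (E = 11755 - 10809 = 946)
L(y, A) = 11 + A + y (L(y, A) = (A + y) + 11 = 11 + A + y)
T(c, m) = 2 + m
f = -39030158/542165 (f = 946/((3153 + 7684) + 5845) + 9366/(2 - 132) = 946/(10837 + 5845) + 9366/(-130) = 946/16682 + 9366*(-1/130) = 946*(1/16682) - 4683/65 = 473/8341 - 4683/65 = -39030158/542165 ≈ -71.990)
f + L(-1, 1)**2 = -39030158/542165 + (11 + 1 - 1)**2 = -39030158/542165 + 11**2 = -39030158/542165 + 121 = 26571807/542165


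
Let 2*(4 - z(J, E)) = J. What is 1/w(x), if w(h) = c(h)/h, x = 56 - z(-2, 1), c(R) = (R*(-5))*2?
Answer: -⅒ ≈ -0.10000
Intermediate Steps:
z(J, E) = 4 - J/2
c(R) = -10*R (c(R) = -5*R*2 = -10*R)
x = 51 (x = 56 - (4 - ½*(-2)) = 56 - (4 + 1) = 56 - 1*5 = 56 - 5 = 51)
w(h) = -10 (w(h) = (-10*h)/h = -10)
1/w(x) = 1/(-10) = -⅒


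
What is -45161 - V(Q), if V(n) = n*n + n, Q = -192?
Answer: -81833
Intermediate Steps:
V(n) = n + n² (V(n) = n² + n = n + n²)
-45161 - V(Q) = -45161 - (-192)*(1 - 192) = -45161 - (-192)*(-191) = -45161 - 1*36672 = -45161 - 36672 = -81833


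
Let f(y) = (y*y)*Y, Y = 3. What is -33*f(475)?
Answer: -22336875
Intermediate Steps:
f(y) = 3*y² (f(y) = (y*y)*3 = y²*3 = 3*y²)
-33*f(475) = -99*475² = -99*225625 = -33*676875 = -22336875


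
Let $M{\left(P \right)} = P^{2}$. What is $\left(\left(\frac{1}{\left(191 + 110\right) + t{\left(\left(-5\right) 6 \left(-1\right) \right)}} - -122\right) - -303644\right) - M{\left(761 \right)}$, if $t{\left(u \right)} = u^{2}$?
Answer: $- \frac{330701354}{1201} \approx -2.7536 \cdot 10^{5}$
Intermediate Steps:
$\left(\left(\frac{1}{\left(191 + 110\right) + t{\left(\left(-5\right) 6 \left(-1\right) \right)}} - -122\right) - -303644\right) - M{\left(761 \right)} = \left(\left(\frac{1}{\left(191 + 110\right) + \left(\left(-5\right) 6 \left(-1\right)\right)^{2}} - -122\right) - -303644\right) - 761^{2} = \left(\left(\frac{1}{301 + \left(\left(-30\right) \left(-1\right)\right)^{2}} + 122\right) + 303644\right) - 579121 = \left(\left(\frac{1}{301 + 30^{2}} + 122\right) + 303644\right) - 579121 = \left(\left(\frac{1}{301 + 900} + 122\right) + 303644\right) - 579121 = \left(\left(\frac{1}{1201} + 122\right) + 303644\right) - 579121 = \left(\frac{146523}{1201} + 303644\right) - 579121 = \frac{364822967}{1201} - 579121 = - \frac{330701354}{1201}$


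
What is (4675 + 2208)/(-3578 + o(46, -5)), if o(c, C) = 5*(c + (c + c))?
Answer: -6883/2888 ≈ -2.3833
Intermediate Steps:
o(c, C) = 15*c (o(c, C) = 5*(c + 2*c) = 5*(3*c) = 15*c)
(4675 + 2208)/(-3578 + o(46, -5)) = (4675 + 2208)/(-3578 + 15*46) = 6883/(-3578 + 690) = 6883/(-2888) = 6883*(-1/2888) = -6883/2888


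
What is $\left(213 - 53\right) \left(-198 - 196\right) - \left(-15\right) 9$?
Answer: $-62905$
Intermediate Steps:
$\left(213 - 53\right) \left(-198 - 196\right) - \left(-15\right) 9 = 160 \left(-394\right) - -135 = -63040 + 135 = -62905$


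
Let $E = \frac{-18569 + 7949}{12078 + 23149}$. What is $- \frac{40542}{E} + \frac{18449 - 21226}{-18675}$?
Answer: $\frac{296346232241}{2203650} \approx 1.3448 \cdot 10^{5}$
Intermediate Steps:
$E = - \frac{10620}{35227} \approx -0.30147$
$- \frac{40542}{E} + \frac{18449 - 21226}{-18675} = - \frac{40542}{- \frac{10620}{35227}} + \frac{18449 - 21226}{-18675} = \left(-40542\right) \left(- \frac{35227}{10620}\right) - - \frac{2777}{18675} = \frac{238028839}{1770} + \frac{2777}{18675} = \frac{296346232241}{2203650}$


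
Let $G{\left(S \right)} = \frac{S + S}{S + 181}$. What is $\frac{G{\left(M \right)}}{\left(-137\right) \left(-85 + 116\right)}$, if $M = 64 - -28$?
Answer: $- \frac{184}{1159431} \approx -0.0001587$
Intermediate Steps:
$M = 92$ ($M = 64 + 28 = 92$)
$G{\left(S \right)} = \frac{2 S}{181 + S}$
$\frac{G{\left(M \right)}}{\left(-137\right) \left(-85 + 116\right)} = \frac{2 \cdot 92 \frac{1}{181 + 92}}{\left(-137\right) \left(-85 + 116\right)} = \frac{2 \cdot 92 \cdot \frac{1}{273}}{\left(-137\right) 31} = \frac{2 \cdot 92 \cdot \frac{1}{273}}{-4247} = \frac{184}{273} \left(- \frac{1}{4247}\right) = - \frac{184}{1159431}$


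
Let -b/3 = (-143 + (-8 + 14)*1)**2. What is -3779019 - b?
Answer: -3722712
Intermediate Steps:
b = -56307 (b = -3*(-143 + (-8 + 14)*1)**2 = -3*(-143 + 6*1)**2 = -3*(-143 + 6)**2 = -3*(-137)**2 = -3*18769 = -56307)
-3779019 - b = -3779019 - 1*(-56307) = -3779019 + 56307 = -3722712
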